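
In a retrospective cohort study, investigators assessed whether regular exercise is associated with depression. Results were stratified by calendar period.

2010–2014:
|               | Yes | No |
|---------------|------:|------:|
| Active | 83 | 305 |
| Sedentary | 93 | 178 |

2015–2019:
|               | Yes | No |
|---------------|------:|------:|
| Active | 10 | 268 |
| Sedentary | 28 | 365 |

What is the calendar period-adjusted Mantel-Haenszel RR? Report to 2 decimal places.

RR_MH = Σ(aᵢ·n₀ᵢ/nᵢ) / Σ(cᵢ·n₁ᵢ/nᵢ), with n₁ᵢ = aᵢ+bᵢ (exposed), n₀ᵢ = cᵢ+dᵢ (unexposed), nᵢ = n₁ᵢ+n₀ᵢ.
Stratum 1 (2010–2014): n₁ = 388, n₀ = 271, n = 659; a·n₀/n = 83·271/659 = 34.1320; c·n₁/n = 93·388/659 = 54.7557
Stratum 2 (2015–2019): n₁ = 278, n₀ = 393, n = 671; a·n₀/n = 10·393/671 = 5.8569; c·n₁/n = 28·278/671 = 11.6006
RR_MH = (34.1320 + 5.8569) / (54.7557 + 11.6006) = 39.9889 / 66.3563 = 0.60264

0.60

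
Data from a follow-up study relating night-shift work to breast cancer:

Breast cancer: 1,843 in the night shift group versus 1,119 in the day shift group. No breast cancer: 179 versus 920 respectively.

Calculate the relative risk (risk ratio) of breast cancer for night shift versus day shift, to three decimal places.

From the description: a = 1843, b = 179, c = 1119, d = 920.
Risk in exposed = 1843/2022 = 0.91147; risk in unexposed = 1119/2039 = 0.54880.
RR = 0.91147 / 0.54880 = 1.66085
The risk among the exposed is 1.66 times that among the unexposed.

1.661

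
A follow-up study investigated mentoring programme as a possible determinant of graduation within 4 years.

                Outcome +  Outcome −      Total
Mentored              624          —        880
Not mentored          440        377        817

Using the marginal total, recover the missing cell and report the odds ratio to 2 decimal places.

The missing cell is in the exposed row: 880 − 624 = 256.
So a = 624, b = 256, c = 440, d = 377.
OR = (a·d)/(b·c) = (624 × 377) / (256 × 440) = 235248 / 112640 = 2.08849

2.09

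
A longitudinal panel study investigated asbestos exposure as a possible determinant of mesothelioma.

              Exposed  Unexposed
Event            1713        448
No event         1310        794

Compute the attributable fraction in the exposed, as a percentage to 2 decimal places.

36.34

Reading the table with exposure as columns: a = 1713 (Exposed, case), b = 1310 (Exposed, non-case), c = 448 (Unexposed, case), d = 794.
Risk in exposed = 1713/3023 = 0.56666; risk in unexposed = 448/1242 = 0.36071.
RR = 0.56666/0.36071 = 1.57095
AR% = (RR − 1)/RR × 100 = (1.57095 − 1)/1.57095 × 100 = 36.3443%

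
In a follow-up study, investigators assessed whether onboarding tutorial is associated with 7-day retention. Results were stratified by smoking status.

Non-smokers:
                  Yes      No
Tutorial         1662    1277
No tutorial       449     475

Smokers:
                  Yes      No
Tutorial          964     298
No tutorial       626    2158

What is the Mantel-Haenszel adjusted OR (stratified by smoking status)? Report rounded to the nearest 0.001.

OR_MH = Σ(aᵢdᵢ/nᵢ) / Σ(bᵢcᵢ/nᵢ), where nᵢ is the stratum total.
Stratum 1 (Non-smokers): n = 3863; a·d/n = 1662·475/3863 = 204.3619; b·c/n = 1277·449/3863 = 148.4269
Stratum 2 (Smokers): n = 4046; a·d/n = 964·2158/4046 = 514.1651; b·c/n = 298·626/4046 = 46.1068
OR_MH = (204.3619 + 514.1651) / (148.4269 + 46.1068) = 718.5270 / 194.5336 = 3.69359

3.694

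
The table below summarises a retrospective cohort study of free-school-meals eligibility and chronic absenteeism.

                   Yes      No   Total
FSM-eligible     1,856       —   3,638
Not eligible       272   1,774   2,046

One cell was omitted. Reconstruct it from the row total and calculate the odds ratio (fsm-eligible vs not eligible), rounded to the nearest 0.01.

The missing cell is in the exposed row: 3638 − 1856 = 1782.
So a = 1856, b = 1782, c = 272, d = 1774.
OR = (a·d)/(b·c) = (1856 × 1774) / (1782 × 272) = 3292544 / 484704 = 6.79290

6.79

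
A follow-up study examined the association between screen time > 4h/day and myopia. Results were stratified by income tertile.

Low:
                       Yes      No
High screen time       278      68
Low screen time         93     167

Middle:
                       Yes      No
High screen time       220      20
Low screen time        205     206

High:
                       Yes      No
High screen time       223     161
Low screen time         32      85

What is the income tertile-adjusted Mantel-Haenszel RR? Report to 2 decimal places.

RR_MH = Σ(aᵢ·n₀ᵢ/nᵢ) / Σ(cᵢ·n₁ᵢ/nᵢ), with n₁ᵢ = aᵢ+bᵢ (exposed), n₀ᵢ = cᵢ+dᵢ (unexposed), nᵢ = n₁ᵢ+n₀ᵢ.
Stratum 1 (Low): n₁ = 346, n₀ = 260, n = 606; a·n₀/n = 278·260/606 = 119.2739; c·n₁/n = 93·346/606 = 53.0990
Stratum 2 (Middle): n₁ = 240, n₀ = 411, n = 651; a·n₀/n = 220·411/651 = 138.8940; c·n₁/n = 205·240/651 = 75.5760
Stratum 3 (High): n₁ = 384, n₀ = 117, n = 501; a·n₀/n = 223·117/501 = 52.0778; c·n₁/n = 32·384/501 = 24.5269
RR_MH = (119.2739 + 138.8940 + 52.0778) / (53.0990 + 75.5760 + 24.5269) = 310.2458 / 153.2020 = 2.02508

2.03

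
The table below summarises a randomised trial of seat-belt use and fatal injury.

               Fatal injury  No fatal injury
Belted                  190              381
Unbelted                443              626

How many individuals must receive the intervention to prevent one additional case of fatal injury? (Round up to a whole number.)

Risk in treated group = 190/571 = 0.33275; risk in control = 443/1069 = 0.41441.
Absolute risk reduction = 0.41441 − 0.33275 = 0.08166
NNT = 1 / ARR = 1 / 0.08166 = 12.246 → round up → 13

13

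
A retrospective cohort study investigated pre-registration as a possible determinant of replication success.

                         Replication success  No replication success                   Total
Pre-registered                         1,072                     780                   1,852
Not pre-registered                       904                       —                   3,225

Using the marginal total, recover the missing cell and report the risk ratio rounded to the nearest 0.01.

2.06

The missing cell is in the unexposed row: 3225 − 904 = 2321.
So a = 1072, b = 780, c = 904, d = 2321.
RR = [a/(a+b)] / [c/(c+d)] = (1072/1852) / (904/3225) = 0.57883/0.28031 = 2.06498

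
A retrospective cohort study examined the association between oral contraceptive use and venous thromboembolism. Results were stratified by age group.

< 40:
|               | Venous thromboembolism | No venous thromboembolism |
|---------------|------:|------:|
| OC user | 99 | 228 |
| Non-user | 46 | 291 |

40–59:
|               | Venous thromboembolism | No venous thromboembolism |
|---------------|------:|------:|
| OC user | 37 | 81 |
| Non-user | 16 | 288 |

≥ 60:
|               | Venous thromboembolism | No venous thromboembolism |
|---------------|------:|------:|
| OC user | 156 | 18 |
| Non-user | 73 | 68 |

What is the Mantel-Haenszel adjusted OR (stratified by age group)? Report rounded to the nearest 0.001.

4.441

OR_MH = Σ(aᵢdᵢ/nᵢ) / Σ(bᵢcᵢ/nᵢ), where nᵢ is the stratum total.
Stratum 1 (< 40): n = 664; a·d/n = 99·291/664 = 43.3870; b·c/n = 228·46/664 = 15.7952
Stratum 2 (40–59): n = 422; a·d/n = 37·288/422 = 25.2512; b·c/n = 81·16/422 = 3.0711
Stratum 3 (≥ 60): n = 315; a·d/n = 156·68/315 = 33.6762; b·c/n = 18·73/315 = 4.1714
OR_MH = (43.3870 + 25.2512 + 33.6762) / (15.7952 + 3.0711 + 4.1714) = 102.3144 / 23.0377 = 4.44117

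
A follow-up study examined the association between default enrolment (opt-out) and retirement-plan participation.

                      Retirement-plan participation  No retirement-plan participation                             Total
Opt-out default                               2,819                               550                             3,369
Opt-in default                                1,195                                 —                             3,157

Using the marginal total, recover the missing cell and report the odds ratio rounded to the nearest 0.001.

The missing cell is in the unexposed row: 3157 − 1195 = 1962.
So a = 2819, b = 550, c = 1195, d = 1962.
OR = (a·d)/(b·c) = (2819 × 1962) / (550 × 1195) = 5530878 / 657250 = 8.41518

8.415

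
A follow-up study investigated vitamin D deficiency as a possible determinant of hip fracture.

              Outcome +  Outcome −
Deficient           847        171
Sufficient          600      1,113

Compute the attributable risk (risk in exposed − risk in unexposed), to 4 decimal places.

0.4818

Cells: a = 847, b = 171, c = 600, d = 1113.
Risk in exposed = 847/1018 = 0.832024; risk in unexposed = 600/1713 = 0.350263.
Risk difference = 0.832024 − 0.350263 = 0.481761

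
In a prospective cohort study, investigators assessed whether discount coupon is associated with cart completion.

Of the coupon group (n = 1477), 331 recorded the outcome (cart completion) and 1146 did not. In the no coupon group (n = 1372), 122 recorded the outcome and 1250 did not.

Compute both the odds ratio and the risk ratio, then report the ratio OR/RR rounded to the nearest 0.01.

1.17

From the description: a = 331, b = 1146, c = 122, d = 1250.
OR = (331·1250)/(1146·122) = 413750/139812 = 2.95933
Risk in exposed = 331/1477 = 0.22410; risk in unexposed = 122/1372 = 0.08892; RR = 2.52024
OR/RR = 2.95933 / 2.52024 = 1.17423
The outcome is not rare, so the OR lies further from 1 than the RR.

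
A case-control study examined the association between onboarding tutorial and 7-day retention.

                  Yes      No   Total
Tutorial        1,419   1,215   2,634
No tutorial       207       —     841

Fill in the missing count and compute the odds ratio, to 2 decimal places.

The missing cell is in the unexposed row: 841 − 207 = 634.
So a = 1419, b = 1215, c = 207, d = 634.
OR = (a·d)/(b·c) = (1419 × 634) / (1215 × 207) = 899646 / 251505 = 3.57705

3.58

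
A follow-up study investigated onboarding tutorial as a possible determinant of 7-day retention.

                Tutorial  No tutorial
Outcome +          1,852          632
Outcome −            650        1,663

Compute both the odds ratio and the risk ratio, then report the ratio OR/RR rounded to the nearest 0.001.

2.789

Reading the table with exposure as columns: a = 1852 (Tutorial, case), b = 650 (Tutorial, non-case), c = 632 (No tutorial, case), d = 1663.
OR = (1852·1663)/(650·632) = 3079876/410800 = 7.49726
Risk in exposed = 1852/2502 = 0.74021; risk in unexposed = 632/2295 = 0.27538; RR = 2.68794
OR/RR = 7.49726 / 2.68794 = 2.78922
The outcome is not rare, so the OR lies further from 1 than the RR.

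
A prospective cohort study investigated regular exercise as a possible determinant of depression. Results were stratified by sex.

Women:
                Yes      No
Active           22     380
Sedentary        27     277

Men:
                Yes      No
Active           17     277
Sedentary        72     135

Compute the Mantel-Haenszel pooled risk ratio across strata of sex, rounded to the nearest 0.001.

0.286

RR_MH = Σ(aᵢ·n₀ᵢ/nᵢ) / Σ(cᵢ·n₁ᵢ/nᵢ), with n₁ᵢ = aᵢ+bᵢ (exposed), n₀ᵢ = cᵢ+dᵢ (unexposed), nᵢ = n₁ᵢ+n₀ᵢ.
Stratum 1 (Women): n₁ = 402, n₀ = 304, n = 706; a·n₀/n = 22·304/706 = 9.4731; c·n₁/n = 27·402/706 = 15.3739
Stratum 2 (Men): n₁ = 294, n₀ = 207, n = 501; a·n₀/n = 17·207/501 = 7.0240; c·n₁/n = 72·294/501 = 42.2515
RR_MH = (9.4731 + 7.0240) / (15.3739 + 42.2515) = 16.4970 / 57.6254 = 0.28628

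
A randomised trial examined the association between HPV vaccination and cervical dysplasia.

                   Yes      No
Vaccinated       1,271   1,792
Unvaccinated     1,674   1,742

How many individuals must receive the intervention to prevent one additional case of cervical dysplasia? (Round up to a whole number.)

14

Risk in treated group = 1271/3063 = 0.41495; risk in control = 1674/3416 = 0.49005.
Absolute risk reduction = 0.49005 − 0.41495 = 0.07509
NNT = 1 / ARR = 1 / 0.07509 = 13.317 → round up → 14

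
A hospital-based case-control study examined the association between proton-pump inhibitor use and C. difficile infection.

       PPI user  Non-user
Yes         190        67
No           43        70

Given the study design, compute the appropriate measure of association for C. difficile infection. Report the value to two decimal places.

4.62

Reading the table with exposure as columns: a = 190 (PPI user, case), b = 43 (PPI user, non-case), c = 67 (Non-user, case), d = 70.
This is a hospital-based case-control study: participants were sampled on outcome status, so risks in the source population cannot be estimated directly — relative risk is not valid here. The odds ratio is the appropriate measure.
OR = (a·d)/(b·c) = (190 × 70) / (43 × 67) = 13300 / 2881 = 4.61645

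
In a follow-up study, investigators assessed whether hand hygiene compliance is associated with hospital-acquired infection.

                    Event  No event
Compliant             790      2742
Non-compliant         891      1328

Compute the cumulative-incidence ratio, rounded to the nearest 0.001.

Cells: a = 790, b = 2742, c = 891, d = 1328.
Risk in exposed = 790/3532 = 0.22367; risk in unexposed = 891/2219 = 0.40153.
RR = 0.22367 / 0.40153 = 0.55704
The risk is 44% lower among the exposed than among the unexposed.

0.557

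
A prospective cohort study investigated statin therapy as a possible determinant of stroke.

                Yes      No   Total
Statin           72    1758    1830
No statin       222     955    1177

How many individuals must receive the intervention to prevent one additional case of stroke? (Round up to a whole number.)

7

Risk in treated group = 72/1830 = 0.03934; risk in control = 222/1177 = 0.18862.
Absolute risk reduction = 0.18862 − 0.03934 = 0.14927
NNT = 1 / ARR = 1 / 0.14927 = 6.699 → round up → 7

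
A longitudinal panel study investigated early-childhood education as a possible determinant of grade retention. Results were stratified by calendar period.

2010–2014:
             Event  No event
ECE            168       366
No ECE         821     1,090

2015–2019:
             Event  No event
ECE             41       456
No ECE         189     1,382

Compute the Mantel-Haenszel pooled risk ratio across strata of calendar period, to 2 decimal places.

RR_MH = Σ(aᵢ·n₀ᵢ/nᵢ) / Σ(cᵢ·n₁ᵢ/nᵢ), with n₁ᵢ = aᵢ+bᵢ (exposed), n₀ᵢ = cᵢ+dᵢ (unexposed), nᵢ = n₁ᵢ+n₀ᵢ.
Stratum 1 (2010–2014): n₁ = 534, n₀ = 1911, n = 2445; a·n₀/n = 168·1911/2445 = 131.3080; c·n₁/n = 821·534/2445 = 179.3104
Stratum 2 (2015–2019): n₁ = 497, n₀ = 1571, n = 2068; a·n₀/n = 41·1571/2068 = 31.1465; c·n₁/n = 189·497/2068 = 45.4221
RR_MH = (131.3080 + 31.1465) / (179.3104 + 45.4221) = 162.4545 / 224.7326 = 0.72288

0.72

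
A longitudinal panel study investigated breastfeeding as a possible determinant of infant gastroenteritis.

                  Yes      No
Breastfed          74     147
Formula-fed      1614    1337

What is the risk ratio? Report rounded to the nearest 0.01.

Cells: a = 74, b = 147, c = 1614, d = 1337.
Risk in exposed = 74/221 = 0.33484; risk in unexposed = 1614/2951 = 0.54693.
RR = 0.33484 / 0.54693 = 0.61222
The risk is 39% lower among the exposed than among the unexposed.

0.61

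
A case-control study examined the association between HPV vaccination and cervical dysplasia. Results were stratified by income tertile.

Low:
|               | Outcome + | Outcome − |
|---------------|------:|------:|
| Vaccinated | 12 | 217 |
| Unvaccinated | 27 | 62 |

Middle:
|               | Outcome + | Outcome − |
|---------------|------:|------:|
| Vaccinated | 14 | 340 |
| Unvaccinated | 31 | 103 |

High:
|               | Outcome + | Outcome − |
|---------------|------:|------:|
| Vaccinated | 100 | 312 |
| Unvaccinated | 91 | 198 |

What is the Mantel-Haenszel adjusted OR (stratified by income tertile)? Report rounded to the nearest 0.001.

0.417

OR_MH = Σ(aᵢdᵢ/nᵢ) / Σ(bᵢcᵢ/nᵢ), where nᵢ is the stratum total.
Stratum 1 (Low): n = 318; a·d/n = 12·62/318 = 2.3396; b·c/n = 217·27/318 = 18.4245
Stratum 2 (Middle): n = 488; a·d/n = 14·103/488 = 2.9549; b·c/n = 340·31/488 = 21.5984
Stratum 3 (High): n = 701; a·d/n = 100·198/701 = 28.2454; b·c/n = 312·91/701 = 40.5021
OR_MH = (2.3396 + 2.9549 + 28.2454) / (18.4245 + 21.5984 + 40.5021) = 33.5399 / 80.5250 = 0.41652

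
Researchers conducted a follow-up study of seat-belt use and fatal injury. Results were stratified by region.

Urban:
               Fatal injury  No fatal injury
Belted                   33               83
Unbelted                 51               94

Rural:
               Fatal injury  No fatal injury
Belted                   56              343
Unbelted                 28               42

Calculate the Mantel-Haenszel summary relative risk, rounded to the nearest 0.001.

RR_MH = Σ(aᵢ·n₀ᵢ/nᵢ) / Σ(cᵢ·n₁ᵢ/nᵢ), with n₁ᵢ = aᵢ+bᵢ (exposed), n₀ᵢ = cᵢ+dᵢ (unexposed), nᵢ = n₁ᵢ+n₀ᵢ.
Stratum 1 (Urban): n₁ = 116, n₀ = 145, n = 261; a·n₀/n = 33·145/261 = 18.3333; c·n₁/n = 51·116/261 = 22.6667
Stratum 2 (Rural): n₁ = 399, n₀ = 70, n = 469; a·n₀/n = 56·70/469 = 8.3582; c·n₁/n = 28·399/469 = 23.8209
RR_MH = (18.3333 + 8.3582) / (22.6667 + 23.8209) = 26.6915 / 46.4876 = 0.57417

0.574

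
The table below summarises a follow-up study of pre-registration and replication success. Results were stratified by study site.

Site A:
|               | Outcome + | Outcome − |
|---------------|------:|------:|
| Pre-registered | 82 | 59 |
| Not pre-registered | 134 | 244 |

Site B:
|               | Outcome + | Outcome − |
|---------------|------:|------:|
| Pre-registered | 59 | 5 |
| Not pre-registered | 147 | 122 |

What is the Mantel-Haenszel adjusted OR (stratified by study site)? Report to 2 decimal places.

OR_MH = Σ(aᵢdᵢ/nᵢ) / Σ(bᵢcᵢ/nᵢ), where nᵢ is the stratum total.
Stratum 1 (Site A): n = 519; a·d/n = 82·244/519 = 38.5511; b·c/n = 59·134/519 = 15.2331
Stratum 2 (Site B): n = 333; a·d/n = 59·122/333 = 21.6156; b·c/n = 5·147/333 = 2.2072
OR_MH = (38.5511 + 21.6156) / (15.2331 + 2.2072) = 60.1667 / 17.4403 = 3.44986

3.45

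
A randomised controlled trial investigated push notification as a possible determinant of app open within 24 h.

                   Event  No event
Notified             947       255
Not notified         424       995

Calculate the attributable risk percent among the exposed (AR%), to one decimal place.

Cells: a = 947, b = 255, c = 424, d = 995.
Risk in exposed = 947/1202 = 0.78785; risk in unexposed = 424/1419 = 0.29880.
RR = 0.78785/0.29880 = 2.63671
AR% = (RR − 1)/RR × 100 = (2.63671 − 1)/2.63671 × 100 = 62.0739%

62.1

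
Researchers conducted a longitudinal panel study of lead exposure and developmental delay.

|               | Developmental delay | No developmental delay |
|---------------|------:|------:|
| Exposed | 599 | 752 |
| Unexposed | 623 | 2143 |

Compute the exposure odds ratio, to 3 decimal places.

Cells: a = 599, b = 752, c = 623, d = 2143.
OR = (a·d)/(b·c) = (599 × 2143) / (752 × 623) = 1283657 / 468496 = 2.73995
The odds of developmental delay are about 2.74 times as high in the exposed group.

2.740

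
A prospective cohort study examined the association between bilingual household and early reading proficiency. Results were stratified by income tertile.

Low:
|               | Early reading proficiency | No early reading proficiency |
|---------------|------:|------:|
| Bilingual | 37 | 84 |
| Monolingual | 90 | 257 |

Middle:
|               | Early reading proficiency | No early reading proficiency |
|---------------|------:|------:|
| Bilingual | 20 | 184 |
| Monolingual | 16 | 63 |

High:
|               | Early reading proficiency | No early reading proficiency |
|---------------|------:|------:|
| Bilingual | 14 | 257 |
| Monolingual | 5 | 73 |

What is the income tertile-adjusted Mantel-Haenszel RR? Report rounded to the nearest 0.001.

RR_MH = Σ(aᵢ·n₀ᵢ/nᵢ) / Σ(cᵢ·n₁ᵢ/nᵢ), with n₁ᵢ = aᵢ+bᵢ (exposed), n₀ᵢ = cᵢ+dᵢ (unexposed), nᵢ = n₁ᵢ+n₀ᵢ.
Stratum 1 (Low): n₁ = 121, n₀ = 347, n = 468; a·n₀/n = 37·347/468 = 27.4338; c·n₁/n = 90·121/468 = 23.2692
Stratum 2 (Middle): n₁ = 204, n₀ = 79, n = 283; a·n₀/n = 20·79/283 = 5.5830; c·n₁/n = 16·204/283 = 11.5336
Stratum 3 (High): n₁ = 271, n₀ = 78, n = 349; a·n₀/n = 14·78/349 = 3.1289; c·n₁/n = 5·271/349 = 3.8825
RR_MH = (27.4338 + 5.5830 + 3.1289) / (23.2692 + 11.5336 + 3.8825) = 36.1457 / 38.6853 = 0.93435

0.934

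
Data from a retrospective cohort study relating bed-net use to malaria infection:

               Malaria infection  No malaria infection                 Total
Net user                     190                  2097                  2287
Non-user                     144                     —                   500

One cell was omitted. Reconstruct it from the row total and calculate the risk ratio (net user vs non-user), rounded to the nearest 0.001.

0.288

The missing cell is in the unexposed row: 500 − 144 = 356.
So a = 190, b = 2097, c = 144, d = 356.
RR = [a/(a+b)] / [c/(c+d)] = (190/2287) / (144/500) = 0.08308/0.28800 = 0.28847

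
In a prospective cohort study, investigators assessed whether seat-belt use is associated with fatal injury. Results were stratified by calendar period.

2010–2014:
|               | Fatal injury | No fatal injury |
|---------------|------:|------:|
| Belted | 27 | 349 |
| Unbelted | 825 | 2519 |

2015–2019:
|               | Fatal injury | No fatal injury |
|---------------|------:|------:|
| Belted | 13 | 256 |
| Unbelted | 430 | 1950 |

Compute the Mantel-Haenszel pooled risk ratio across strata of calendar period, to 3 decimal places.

0.283

RR_MH = Σ(aᵢ·n₀ᵢ/nᵢ) / Σ(cᵢ·n₁ᵢ/nᵢ), with n₁ᵢ = aᵢ+bᵢ (exposed), n₀ᵢ = cᵢ+dᵢ (unexposed), nᵢ = n₁ᵢ+n₀ᵢ.
Stratum 1 (2010–2014): n₁ = 376, n₀ = 3344, n = 3720; a·n₀/n = 27·3344/3720 = 24.2710; c·n₁/n = 825·376/3720 = 83.3871
Stratum 2 (2015–2019): n₁ = 269, n₀ = 2380, n = 2649; a·n₀/n = 13·2380/2649 = 11.6799; c·n₁/n = 430·269/2649 = 43.6655
RR_MH = (24.2710 + 11.6799) / (83.3871 + 43.6655) = 35.9508 / 127.0526 = 0.28296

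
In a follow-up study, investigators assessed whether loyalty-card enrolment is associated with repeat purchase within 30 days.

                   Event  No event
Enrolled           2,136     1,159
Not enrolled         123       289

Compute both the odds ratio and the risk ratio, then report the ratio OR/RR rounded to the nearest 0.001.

1.994

Cells: a = 2136, b = 1159, c = 123, d = 289.
OR = (2136·289)/(1159·123) = 617304/142557 = 4.33023
Risk in exposed = 2136/3295 = 0.64825; risk in unexposed = 123/412 = 0.29854; RR = 2.17139
OR/RR = 4.33023 / 2.17139 = 1.99422
The outcome is not rare, so the OR lies further from 1 than the RR.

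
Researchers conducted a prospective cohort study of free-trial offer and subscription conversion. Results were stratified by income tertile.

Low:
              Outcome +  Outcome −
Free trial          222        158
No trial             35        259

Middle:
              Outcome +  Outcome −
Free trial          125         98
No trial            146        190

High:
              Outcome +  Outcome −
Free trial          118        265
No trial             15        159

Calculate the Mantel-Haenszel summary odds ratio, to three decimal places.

3.945

OR_MH = Σ(aᵢdᵢ/nᵢ) / Σ(bᵢcᵢ/nᵢ), where nᵢ is the stratum total.
Stratum 1 (Low): n = 674; a·d/n = 222·259/674 = 85.3086; b·c/n = 158·35/674 = 8.2047
Stratum 2 (Middle): n = 559; a·d/n = 125·190/559 = 42.4866; b·c/n = 98·146/559 = 25.5957
Stratum 3 (High): n = 557; a·d/n = 118·159/557 = 33.6840; b·c/n = 265·15/557 = 7.1364
OR_MH = (85.3086 + 42.4866 + 33.6840) / (8.2047 + 25.5957 + 7.1364) = 161.4792 / 40.9369 = 3.94459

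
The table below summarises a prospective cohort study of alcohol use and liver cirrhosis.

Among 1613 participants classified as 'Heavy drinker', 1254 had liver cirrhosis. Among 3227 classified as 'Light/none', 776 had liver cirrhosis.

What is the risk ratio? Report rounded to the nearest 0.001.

3.233

From the description: a = 1254, b = 359, c = 776, d = 2451.
Risk in exposed = 1254/1613 = 0.77743; risk in unexposed = 776/3227 = 0.24047.
RR = 0.77743 / 0.24047 = 3.23296
The risk among the exposed is 3.23 times that among the unexposed.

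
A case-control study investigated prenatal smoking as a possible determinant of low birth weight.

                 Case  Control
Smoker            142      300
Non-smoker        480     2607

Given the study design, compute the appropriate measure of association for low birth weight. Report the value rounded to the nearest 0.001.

2.571

Cells: a = 142, b = 300, c = 480, d = 2607.
This is a case-control study: participants were sampled on outcome status, so risks in the source population cannot be estimated directly — relative risk is not valid here. The odds ratio is the appropriate measure.
OR = (a·d)/(b·c) = (142 × 2607) / (300 × 480) = 370194 / 144000 = 2.57079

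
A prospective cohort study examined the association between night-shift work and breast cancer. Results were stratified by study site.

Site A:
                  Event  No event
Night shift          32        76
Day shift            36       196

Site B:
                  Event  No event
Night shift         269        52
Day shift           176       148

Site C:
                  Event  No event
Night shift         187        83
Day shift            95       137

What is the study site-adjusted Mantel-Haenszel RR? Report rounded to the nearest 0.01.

RR_MH = Σ(aᵢ·n₀ᵢ/nᵢ) / Σ(cᵢ·n₁ᵢ/nᵢ), with n₁ᵢ = aᵢ+bᵢ (exposed), n₀ᵢ = cᵢ+dᵢ (unexposed), nᵢ = n₁ᵢ+n₀ᵢ.
Stratum 1 (Site A): n₁ = 108, n₀ = 232, n = 340; a·n₀/n = 32·232/340 = 21.8353; c·n₁/n = 36·108/340 = 11.4353
Stratum 2 (Site B): n₁ = 321, n₀ = 324, n = 645; a·n₀/n = 269·324/645 = 135.1256; c·n₁/n = 176·321/645 = 87.5907
Stratum 3 (Site C): n₁ = 270, n₀ = 232, n = 502; a·n₀/n = 187·232/502 = 86.4223; c·n₁/n = 95·270/502 = 51.0956
RR_MH = (21.8353 + 135.1256 + 86.4223) / (11.4353 + 87.5907 + 51.0956) = 243.3832 / 150.1216 = 1.62124

1.62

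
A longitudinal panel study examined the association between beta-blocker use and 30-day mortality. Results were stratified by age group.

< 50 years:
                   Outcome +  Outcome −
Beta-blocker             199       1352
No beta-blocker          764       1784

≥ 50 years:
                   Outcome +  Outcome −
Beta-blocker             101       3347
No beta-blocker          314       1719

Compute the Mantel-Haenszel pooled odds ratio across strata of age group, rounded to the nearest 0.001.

OR_MH = Σ(aᵢdᵢ/nᵢ) / Σ(bᵢcᵢ/nᵢ), where nᵢ is the stratum total.
Stratum 1 (< 50 years): n = 4099; a·d/n = 199·1784/4099 = 86.6104; b·c/n = 1352·764/4099 = 251.9951
Stratum 2 (≥ 50 years): n = 5481; a·d/n = 101·1719/5481 = 31.6765; b·c/n = 3347·314/5481 = 191.7457
OR_MH = (86.6104 + 31.6765) / (251.9951 + 191.7457) = 118.2869 / 443.7408 = 0.26657

0.267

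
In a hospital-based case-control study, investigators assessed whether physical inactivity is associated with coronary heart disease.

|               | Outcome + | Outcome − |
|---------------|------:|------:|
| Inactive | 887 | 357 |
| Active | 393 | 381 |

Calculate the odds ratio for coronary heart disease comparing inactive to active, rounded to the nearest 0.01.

2.41

Cells: a = 887, b = 357, c = 393, d = 381.
OR = (a·d)/(b·c) = (887 × 381) / (357 × 393) = 337947 / 140301 = 2.40873
The odds of coronary heart disease are about 2.41 times as high in the inactive group.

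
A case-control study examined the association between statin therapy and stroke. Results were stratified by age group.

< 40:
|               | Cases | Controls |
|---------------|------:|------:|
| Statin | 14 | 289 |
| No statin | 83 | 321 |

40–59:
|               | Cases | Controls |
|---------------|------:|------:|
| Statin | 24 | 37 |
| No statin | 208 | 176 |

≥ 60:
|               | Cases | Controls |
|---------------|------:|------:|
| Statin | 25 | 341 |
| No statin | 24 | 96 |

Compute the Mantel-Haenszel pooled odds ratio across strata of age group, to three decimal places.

0.305

OR_MH = Σ(aᵢdᵢ/nᵢ) / Σ(bᵢcᵢ/nᵢ), where nᵢ is the stratum total.
Stratum 1 (< 40): n = 707; a·d/n = 14·321/707 = 6.3564; b·c/n = 289·83/707 = 33.9279
Stratum 2 (40–59): n = 445; a·d/n = 24·176/445 = 9.4921; b·c/n = 37·208/445 = 17.2944
Stratum 3 (≥ 60): n = 486; a·d/n = 25·96/486 = 4.9383; b·c/n = 341·24/486 = 16.8395
OR_MH = (6.3564 + 9.4921 + 4.9383) / (33.9279 + 17.2944 + 16.8395) = 20.7868 / 68.0618 = 0.30541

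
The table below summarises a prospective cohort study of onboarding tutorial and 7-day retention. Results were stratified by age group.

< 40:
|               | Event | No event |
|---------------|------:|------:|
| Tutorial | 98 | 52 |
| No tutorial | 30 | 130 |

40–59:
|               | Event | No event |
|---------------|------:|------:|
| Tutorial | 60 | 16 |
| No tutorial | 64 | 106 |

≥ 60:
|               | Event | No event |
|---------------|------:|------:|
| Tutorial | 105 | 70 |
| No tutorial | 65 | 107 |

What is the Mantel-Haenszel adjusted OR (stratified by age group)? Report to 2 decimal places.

4.45

OR_MH = Σ(aᵢdᵢ/nᵢ) / Σ(bᵢcᵢ/nᵢ), where nᵢ is the stratum total.
Stratum 1 (< 40): n = 310; a·d/n = 98·130/310 = 41.0968; b·c/n = 52·30/310 = 5.0323
Stratum 2 (40–59): n = 246; a·d/n = 60·106/246 = 25.8537; b·c/n = 16·64/246 = 4.1626
Stratum 3 (≥ 60): n = 347; a·d/n = 105·107/347 = 32.3775; b·c/n = 70·65/347 = 13.1124
OR_MH = (41.0968 + 25.8537 + 32.3775) / (5.0323 + 4.1626 + 13.1124) = 99.3280 / 22.3073 = 4.45272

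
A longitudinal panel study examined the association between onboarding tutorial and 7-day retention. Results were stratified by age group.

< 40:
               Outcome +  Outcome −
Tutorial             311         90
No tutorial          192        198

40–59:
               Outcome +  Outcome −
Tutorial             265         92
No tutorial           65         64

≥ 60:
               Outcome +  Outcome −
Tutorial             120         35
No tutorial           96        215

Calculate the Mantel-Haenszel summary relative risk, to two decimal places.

1.72

RR_MH = Σ(aᵢ·n₀ᵢ/nᵢ) / Σ(cᵢ·n₁ᵢ/nᵢ), with n₁ᵢ = aᵢ+bᵢ (exposed), n₀ᵢ = cᵢ+dᵢ (unexposed), nᵢ = n₁ᵢ+n₀ᵢ.
Stratum 1 (< 40): n₁ = 401, n₀ = 390, n = 791; a·n₀/n = 311·390/791 = 153.3375; c·n₁/n = 192·401/791 = 97.3350
Stratum 2 (40–59): n₁ = 357, n₀ = 129, n = 486; a·n₀/n = 265·129/486 = 70.3395; c·n₁/n = 65·357/486 = 47.7469
Stratum 3 (≥ 60): n₁ = 155, n₀ = 311, n = 466; a·n₀/n = 120·311/466 = 80.0858; c·n₁/n = 96·155/466 = 31.9313
RR_MH = (153.3375 + 70.3395 + 80.0858) / (97.3350 + 47.7469 + 31.9313) = 303.7629 / 177.0133 = 1.71605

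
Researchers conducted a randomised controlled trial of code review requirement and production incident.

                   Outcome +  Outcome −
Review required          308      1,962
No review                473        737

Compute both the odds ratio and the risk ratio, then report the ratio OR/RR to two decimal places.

Cells: a = 308, b = 1962, c = 473, d = 737.
OR = (308·737)/(1962·473) = 226996/928026 = 0.24460
Risk in exposed = 308/2270 = 0.13568; risk in unexposed = 473/1210 = 0.39091; RR = 0.34710
OR/RR = 0.24460 / 0.34710 = 0.70471
The outcome is not rare, so the OR lies further from 1 than the RR.

0.70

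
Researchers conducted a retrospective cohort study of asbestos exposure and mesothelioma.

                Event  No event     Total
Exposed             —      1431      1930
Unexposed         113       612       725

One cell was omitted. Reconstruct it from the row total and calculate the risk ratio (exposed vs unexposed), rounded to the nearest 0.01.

1.66

The missing cell is in the exposed row: 1930 − 1431 = 499.
So a = 499, b = 1431, c = 113, d = 612.
RR = [a/(a+b)] / [c/(c+d)] = (499/1930) / (113/725) = 0.25855/0.15586 = 1.65883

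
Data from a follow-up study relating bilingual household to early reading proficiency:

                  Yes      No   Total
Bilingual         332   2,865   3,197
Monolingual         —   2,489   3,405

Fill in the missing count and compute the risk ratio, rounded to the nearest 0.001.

The missing cell is in the unexposed row: 3405 − 2489 = 916.
So a = 332, b = 2865, c = 916, d = 2489.
RR = [a/(a+b)] / [c/(c+d)] = (332/3197) / (916/3405) = 0.10385/0.26902 = 0.38603

0.386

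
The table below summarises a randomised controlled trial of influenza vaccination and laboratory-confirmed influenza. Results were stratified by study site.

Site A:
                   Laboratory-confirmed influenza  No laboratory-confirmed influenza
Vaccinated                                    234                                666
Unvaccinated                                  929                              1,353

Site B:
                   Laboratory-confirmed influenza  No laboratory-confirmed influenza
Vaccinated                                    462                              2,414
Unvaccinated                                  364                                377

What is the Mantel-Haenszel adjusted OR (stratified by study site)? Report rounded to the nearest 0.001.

0.338

OR_MH = Σ(aᵢdᵢ/nᵢ) / Σ(bᵢcᵢ/nᵢ), where nᵢ is the stratum total.
Stratum 1 (Site A): n = 3182; a·d/n = 234·1353/3182 = 99.4978; b·c/n = 666·929/3182 = 194.4419
Stratum 2 (Site B): n = 3617; a·d/n = 462·377/3617 = 48.1543; b·c/n = 2414·364/3617 = 242.9350
OR_MH = (99.4978 + 48.1543) / (194.4419 + 242.9350) = 147.6521 / 437.3769 = 0.33759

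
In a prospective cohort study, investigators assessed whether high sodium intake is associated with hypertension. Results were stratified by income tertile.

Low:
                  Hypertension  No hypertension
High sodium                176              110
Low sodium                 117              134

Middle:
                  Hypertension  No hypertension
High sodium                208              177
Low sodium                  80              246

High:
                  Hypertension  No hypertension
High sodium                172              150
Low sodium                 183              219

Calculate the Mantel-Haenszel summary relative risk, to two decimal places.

1.46

RR_MH = Σ(aᵢ·n₀ᵢ/nᵢ) / Σ(cᵢ·n₁ᵢ/nᵢ), with n₁ᵢ = aᵢ+bᵢ (exposed), n₀ᵢ = cᵢ+dᵢ (unexposed), nᵢ = n₁ᵢ+n₀ᵢ.
Stratum 1 (Low): n₁ = 286, n₀ = 251, n = 537; a·n₀/n = 176·251/537 = 82.2644; c·n₁/n = 117·286/537 = 62.3128
Stratum 2 (Middle): n₁ = 385, n₀ = 326, n = 711; a·n₀/n = 208·326/711 = 95.3699; c·n₁/n = 80·385/711 = 43.3193
Stratum 3 (High): n₁ = 322, n₀ = 402, n = 724; a·n₀/n = 172·402/724 = 95.5028; c·n₁/n = 183·322/724 = 81.3895
RR_MH = (82.2644 + 95.3699 + 95.5028) / (62.3128 + 43.3193 + 81.3895) = 273.1371 / 187.0216 = 1.46046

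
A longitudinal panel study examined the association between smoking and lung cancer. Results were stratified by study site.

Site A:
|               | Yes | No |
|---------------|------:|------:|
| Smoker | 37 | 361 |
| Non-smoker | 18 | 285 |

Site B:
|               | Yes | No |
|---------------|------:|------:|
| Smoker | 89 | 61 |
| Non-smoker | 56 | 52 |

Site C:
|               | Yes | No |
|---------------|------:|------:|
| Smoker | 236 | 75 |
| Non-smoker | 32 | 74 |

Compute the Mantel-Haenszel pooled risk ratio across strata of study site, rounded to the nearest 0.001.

RR_MH = Σ(aᵢ·n₀ᵢ/nᵢ) / Σ(cᵢ·n₁ᵢ/nᵢ), with n₁ᵢ = aᵢ+bᵢ (exposed), n₀ᵢ = cᵢ+dᵢ (unexposed), nᵢ = n₁ᵢ+n₀ᵢ.
Stratum 1 (Site A): n₁ = 398, n₀ = 303, n = 701; a·n₀/n = 37·303/701 = 15.9929; c·n₁/n = 18·398/701 = 10.2197
Stratum 2 (Site B): n₁ = 150, n₀ = 108, n = 258; a·n₀/n = 89·108/258 = 37.2558; c·n₁/n = 56·150/258 = 32.5581
Stratum 3 (Site C): n₁ = 311, n₀ = 106, n = 417; a·n₀/n = 236·106/417 = 59.9904; c·n₁/n = 32·311/417 = 23.8657
RR_MH = (15.9929 + 37.2558 + 59.9904) / (10.2197 + 32.5581 + 23.8657) = 113.2391 / 66.6435 = 1.69918

1.699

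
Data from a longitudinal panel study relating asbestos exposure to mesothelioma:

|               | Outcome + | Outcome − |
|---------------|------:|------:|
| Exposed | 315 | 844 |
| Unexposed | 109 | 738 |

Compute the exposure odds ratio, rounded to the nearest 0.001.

Cells: a = 315, b = 844, c = 109, d = 738.
OR = (a·d)/(b·c) = (315 × 738) / (844 × 109) = 232470 / 91996 = 2.52696
The odds of mesothelioma are about 2.53 times as high in the exposed group.

2.527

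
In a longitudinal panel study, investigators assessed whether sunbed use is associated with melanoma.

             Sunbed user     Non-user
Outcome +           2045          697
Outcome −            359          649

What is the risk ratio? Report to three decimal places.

1.643

Reading the table with exposure as columns: a = 2045 (Sunbed user, case), b = 359 (Sunbed user, non-case), c = 697 (Non-user, case), d = 649.
Risk in exposed = 2045/2404 = 0.85067; risk in unexposed = 697/1346 = 0.51783.
RR = 0.85067 / 0.51783 = 1.64275
The risk among the exposed is 1.64 times that among the unexposed.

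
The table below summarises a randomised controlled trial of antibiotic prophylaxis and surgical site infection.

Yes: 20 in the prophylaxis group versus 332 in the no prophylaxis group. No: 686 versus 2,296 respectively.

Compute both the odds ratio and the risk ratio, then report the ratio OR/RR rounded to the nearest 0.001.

0.899

From the description: a = 20, b = 686, c = 332, d = 2296.
OR = (20·2296)/(686·332) = 45920/227752 = 0.20162
Risk in exposed = 20/706 = 0.02833; risk in unexposed = 332/2628 = 0.12633; RR = 0.22424
OR/RR = 0.20162 / 0.22424 = 0.89914
The outcome is not rare, so the OR lies further from 1 than the RR.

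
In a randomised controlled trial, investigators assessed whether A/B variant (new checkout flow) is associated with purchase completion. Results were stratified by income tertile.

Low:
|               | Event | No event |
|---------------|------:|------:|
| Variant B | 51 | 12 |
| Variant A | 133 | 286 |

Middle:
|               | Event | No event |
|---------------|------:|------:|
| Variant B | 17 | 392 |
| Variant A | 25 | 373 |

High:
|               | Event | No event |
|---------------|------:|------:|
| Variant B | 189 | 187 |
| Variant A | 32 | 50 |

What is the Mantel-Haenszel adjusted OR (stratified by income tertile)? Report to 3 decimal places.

2.060

OR_MH = Σ(aᵢdᵢ/nᵢ) / Σ(bᵢcᵢ/nᵢ), where nᵢ is the stratum total.
Stratum 1 (Low): n = 482; a·d/n = 51·286/482 = 30.2614; b·c/n = 12·133/482 = 3.3112
Stratum 2 (Middle): n = 807; a·d/n = 17·373/807 = 7.8575; b·c/n = 392·25/807 = 12.1437
Stratum 3 (High): n = 458; a·d/n = 189·50/458 = 20.6332; b·c/n = 187·32/458 = 13.0655
OR_MH = (30.2614 + 7.8575 + 20.6332) / (3.3112 + 12.1437 + 13.0655) = 58.7521 / 28.5204 = 2.06000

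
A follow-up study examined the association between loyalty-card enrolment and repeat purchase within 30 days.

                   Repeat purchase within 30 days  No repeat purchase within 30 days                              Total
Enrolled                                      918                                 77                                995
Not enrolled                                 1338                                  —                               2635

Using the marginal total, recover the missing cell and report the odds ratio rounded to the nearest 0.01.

The missing cell is in the unexposed row: 2635 − 1338 = 1297.
So a = 918, b = 77, c = 1338, d = 1297.
OR = (a·d)/(b·c) = (918 × 1297) / (77 × 1338) = 1190646 / 103026 = 11.55675

11.56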